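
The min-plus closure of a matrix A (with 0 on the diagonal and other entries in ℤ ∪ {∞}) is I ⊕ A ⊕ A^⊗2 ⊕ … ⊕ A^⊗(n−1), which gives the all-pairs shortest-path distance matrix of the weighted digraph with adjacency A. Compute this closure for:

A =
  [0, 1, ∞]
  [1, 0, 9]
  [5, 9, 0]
Closure =
  [0, 1, 10]
  [1, 0, 9]
  [5, 6, 0]

This is the Floyd-Warshall all-pairs shortest-path computation. For each intermediate vertex k = 0, 1, …, 2, update dist[i][j] ← min(dist[i][j], dist[i][k] + dist[k][j]). The final matrix gives, for each (i, j), the minimum total weight of any directed path from i to j (possibly empty when i = j).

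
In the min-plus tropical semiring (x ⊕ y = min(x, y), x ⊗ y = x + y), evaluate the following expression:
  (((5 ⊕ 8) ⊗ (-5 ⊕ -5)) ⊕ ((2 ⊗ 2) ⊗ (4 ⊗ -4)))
(((5 ⊕ 8) ⊗ (-5 ⊕ -5)) ⊕ ((2 ⊗ 2) ⊗ (4 ⊗ -4))) = 0

Expand innermost to outermost. Recall ⊕ takes the minimum of its arguments and ⊗ takes their sum. Working out the expression (((5 ⊕ 8) ⊗ (-5 ⊕ -5)) ⊕ ((2 ⊗ 2) ⊗ (4 ⊗ -4))) gives 0.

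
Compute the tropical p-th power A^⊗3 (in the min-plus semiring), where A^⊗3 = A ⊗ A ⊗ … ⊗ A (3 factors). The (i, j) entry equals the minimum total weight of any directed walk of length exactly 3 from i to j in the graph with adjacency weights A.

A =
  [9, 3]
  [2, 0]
A^⊗3 =
  [5, 3]
  [2, 0]

Each entry (A^⊗3)_ij equals the minimum over all length-3 walks i = v_0 → v_1 → … → v_3 = j of Σ_t A[v_t][v_{t+1}]. For example, for (i, j) = (0, 1) we minimise over 4 possible intermediate vertex sequences; the minimum is 3, attained along the walk 0 → 1 → 1 → 1.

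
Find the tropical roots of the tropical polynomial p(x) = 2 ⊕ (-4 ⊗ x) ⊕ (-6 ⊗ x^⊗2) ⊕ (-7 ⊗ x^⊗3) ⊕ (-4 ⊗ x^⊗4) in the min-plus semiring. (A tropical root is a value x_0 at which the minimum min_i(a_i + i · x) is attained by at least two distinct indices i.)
Roots: {-3, 1, 2, 6}

Each tropical root is a break point of the lower envelope of the lines y = a_i + i · x (there are 5 lines, with slopes 0, 1, ..., 4). Only the lines that attain the minimum somewhere contribute to roots; other lines are dominated. Here the surviving (envelope) indices are i = 4, i = 3, i = 2, i = 1, i = 0.
Intersections between consecutive envelope lines give the roots: for adjacent envelope indices i < j the intersection is x = (a_i − a_j) / (j − i). Reading off the sorted break points: {-3, 1, 2, 6}.
Verification: at each break x_0, at least two indices attain the minimum of min_i(a_i + i · x_0).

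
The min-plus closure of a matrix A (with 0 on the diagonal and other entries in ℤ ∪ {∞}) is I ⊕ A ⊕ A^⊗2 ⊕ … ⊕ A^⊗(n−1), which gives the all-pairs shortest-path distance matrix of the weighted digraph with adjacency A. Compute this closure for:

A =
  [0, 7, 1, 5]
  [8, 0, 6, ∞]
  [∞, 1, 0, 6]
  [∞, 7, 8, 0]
Closure =
  [0, 2, 1, 5]
  [8, 0, 6, 12]
  [9, 1, 0, 6]
  [15, 7, 8, 0]

This is the Floyd-Warshall all-pairs shortest-path computation. For each intermediate vertex k = 0, 1, …, 3, update dist[i][j] ← min(dist[i][j], dist[i][k] + dist[k][j]). The final matrix gives, for each (i, j), the minimum total weight of any directed path from i to j (possibly empty when i = j).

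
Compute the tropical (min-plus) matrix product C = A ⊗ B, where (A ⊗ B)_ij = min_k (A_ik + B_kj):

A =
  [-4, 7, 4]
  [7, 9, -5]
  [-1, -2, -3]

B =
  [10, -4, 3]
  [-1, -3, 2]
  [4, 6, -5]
A ⊗ B =
  [6, -8, -1]
  [-1, 1, -10]
  [-3, -5, -8]

Apply the min-plus product entry-by-entry:
  C[0][0] = min over k of (A[0][0] + B[0][0] = -4 + 10 = 6, A[0][1] + B[1][0] = 7 + -1 = 6, A[0][2] + B[2][0] = 4 + 4 = 8) = 6 (attained at k = 0)
  C[0][1] = min over k of (A[0][0] + B[0][1] = -4 + -4 = -8, A[0][1] + B[1][1] = 7 + -3 = 4, A[0][2] + B[2][1] = 4 + 6 = 10) = -8 (attained at k = 0)
  C[0][2] = min over k of (A[0][0] + B[0][2] = -4 + 3 = -1, A[0][1] + B[1][2] = 7 + 2 = 9, A[0][2] + B[2][2] = 4 + -5 = -1) = -1 (attained at k = 0)
  C[1][0] = min over k of (A[1][0] + B[0][0] = 7 + 10 = 17, A[1][1] + B[1][0] = 9 + -1 = 8, A[1][2] + B[2][0] = -5 + 4 = -1) = -1 (attained at k = 2)
  C[1][1] = min over k of (A[1][0] + B[0][1] = 7 + -4 = 3, A[1][1] + B[1][1] = 9 + -3 = 6, A[1][2] + B[2][1] = -5 + 6 = 1) = 1 (attained at k = 2)
  C[1][2] = min over k of (A[1][0] + B[0][2] = 7 + 3 = 10, A[1][1] + B[1][2] = 9 + 2 = 11, A[1][2] + B[2][2] = -5 + -5 = -10) = -10 (attained at k = 2)
  C[2][0] = min over k of (A[2][0] + B[0][0] = -1 + 10 = 9, A[2][1] + B[1][0] = -2 + -1 = -3, A[2][2] + B[2][0] = -3 + 4 = 1) = -3 (attained at k = 1)
  C[2][1] = min over k of (A[2][0] + B[0][1] = -1 + -4 = -5, A[2][1] + B[1][1] = -2 + -3 = -5, A[2][2] + B[2][1] = -3 + 6 = 3) = -5 (attained at k = 0)
  C[2][2] = min over k of (A[2][0] + B[0][2] = -1 + 3 = 2, A[2][1] + B[1][2] = -2 + 2 = 0, A[2][2] + B[2][2] = -3 + -5 = -8) = -8 (attained at k = 2)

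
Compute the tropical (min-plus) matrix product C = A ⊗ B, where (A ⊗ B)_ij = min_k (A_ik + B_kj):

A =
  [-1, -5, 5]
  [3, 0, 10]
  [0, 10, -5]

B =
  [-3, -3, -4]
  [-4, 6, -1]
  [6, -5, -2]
A ⊗ B =
  [-9, -4, -6]
  [-4, 0, -1]
  [-3, -10, -7]

Apply the min-plus product entry-by-entry:
  C[0][0] = min over k of (A[0][0] + B[0][0] = -1 + -3 = -4, A[0][1] + B[1][0] = -5 + -4 = -9, A[0][2] + B[2][0] = 5 + 6 = 11) = -9 (attained at k = 1)
  C[0][1] = min over k of (A[0][0] + B[0][1] = -1 + -3 = -4, A[0][1] + B[1][1] = -5 + 6 = 1, A[0][2] + B[2][1] = 5 + -5 = 0) = -4 (attained at k = 0)
  C[0][2] = min over k of (A[0][0] + B[0][2] = -1 + -4 = -5, A[0][1] + B[1][2] = -5 + -1 = -6, A[0][2] + B[2][2] = 5 + -2 = 3) = -6 (attained at k = 1)
  C[1][0] = min over k of (A[1][0] + B[0][0] = 3 + -3 = 0, A[1][1] + B[1][0] = 0 + -4 = -4, A[1][2] + B[2][0] = 10 + 6 = 16) = -4 (attained at k = 1)
  C[1][1] = min over k of (A[1][0] + B[0][1] = 3 + -3 = 0, A[1][1] + B[1][1] = 0 + 6 = 6, A[1][2] + B[2][1] = 10 + -5 = 5) = 0 (attained at k = 0)
  C[1][2] = min over k of (A[1][0] + B[0][2] = 3 + -4 = -1, A[1][1] + B[1][2] = 0 + -1 = -1, A[1][2] + B[2][2] = 10 + -2 = 8) = -1 (attained at k = 0)
  C[2][0] = min over k of (A[2][0] + B[0][0] = 0 + -3 = -3, A[2][1] + B[1][0] = 10 + -4 = 6, A[2][2] + B[2][0] = -5 + 6 = 1) = -3 (attained at k = 0)
  C[2][1] = min over k of (A[2][0] + B[0][1] = 0 + -3 = -3, A[2][1] + B[1][1] = 10 + 6 = 16, A[2][2] + B[2][1] = -5 + -5 = -10) = -10 (attained at k = 2)
  C[2][2] = min over k of (A[2][0] + B[0][2] = 0 + -4 = -4, A[2][1] + B[1][2] = 10 + -1 = 9, A[2][2] + B[2][2] = -5 + -2 = -7) = -7 (attained at k = 2)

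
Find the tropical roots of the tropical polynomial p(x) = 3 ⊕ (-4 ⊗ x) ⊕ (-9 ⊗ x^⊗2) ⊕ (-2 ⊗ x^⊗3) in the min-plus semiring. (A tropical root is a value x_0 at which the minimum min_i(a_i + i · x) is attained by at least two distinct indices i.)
Roots: {-7, 5, 7}

Each tropical root is a break point of the lower envelope of the lines y = a_i + i · x (there are 4 lines, with slopes 0, 1, ..., 3). Only the lines that attain the minimum somewhere contribute to roots; other lines are dominated. Here the surviving (envelope) indices are i = 3, i = 2, i = 1, i = 0.
Intersections between consecutive envelope lines give the roots: for adjacent envelope indices i < j the intersection is x = (a_i − a_j) / (j − i). Reading off the sorted break points: {-7, 5, 7}.
Verification: at each break x_0, at least two indices attain the minimum of min_i(a_i + i · x_0).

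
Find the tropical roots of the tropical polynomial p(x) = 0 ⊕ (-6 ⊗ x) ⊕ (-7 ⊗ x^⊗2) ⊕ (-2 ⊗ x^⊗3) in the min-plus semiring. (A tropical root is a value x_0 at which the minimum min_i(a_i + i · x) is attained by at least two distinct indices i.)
Roots: {-5, 1, 6}

Each tropical root is a break point of the lower envelope of the lines y = a_i + i · x (there are 4 lines, with slopes 0, 1, ..., 3). Only the lines that attain the minimum somewhere contribute to roots; other lines are dominated. Here the surviving (envelope) indices are i = 3, i = 2, i = 1, i = 0.
Intersections between consecutive envelope lines give the roots: for adjacent envelope indices i < j the intersection is x = (a_i − a_j) / (j − i). Reading off the sorted break points: {-5, 1, 6}.
Verification: at each break x_0, at least two indices attain the minimum of min_i(a_i + i · x_0).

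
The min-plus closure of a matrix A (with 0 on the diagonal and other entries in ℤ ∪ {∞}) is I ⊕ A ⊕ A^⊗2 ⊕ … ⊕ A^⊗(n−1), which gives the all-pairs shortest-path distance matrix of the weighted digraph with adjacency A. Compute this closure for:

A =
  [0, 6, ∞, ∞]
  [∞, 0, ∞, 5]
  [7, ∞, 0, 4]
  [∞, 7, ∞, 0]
Closure =
  [0, 6, ∞, 11]
  [∞, 0, ∞, 5]
  [7, 11, 0, 4]
  [∞, 7, ∞, 0]

This is the Floyd-Warshall all-pairs shortest-path computation. For each intermediate vertex k = 0, 1, …, 3, update dist[i][j] ← min(dist[i][j], dist[i][k] + dist[k][j]). The final matrix gives, for each (i, j), the minimum total weight of any directed path from i to j (possibly empty when i = j).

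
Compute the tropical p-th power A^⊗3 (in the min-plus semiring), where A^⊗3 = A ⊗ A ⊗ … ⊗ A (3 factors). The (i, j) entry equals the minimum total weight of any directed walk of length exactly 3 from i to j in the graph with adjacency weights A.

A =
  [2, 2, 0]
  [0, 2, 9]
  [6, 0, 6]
A^⊗3 =
  [0, 2, 2]
  [2, 0, 2]
  [2, 2, 0]

Each entry (A^⊗3)_ij equals the minimum over all length-3 walks i = v_0 → v_1 → … → v_3 = j of Σ_t A[v_t][v_{t+1}]. For example, for (i, j) = (0, 2) we minimise over 9 possible intermediate vertex sequences; the minimum is 2, attained along the walk 0 → 1 → 0 → 2.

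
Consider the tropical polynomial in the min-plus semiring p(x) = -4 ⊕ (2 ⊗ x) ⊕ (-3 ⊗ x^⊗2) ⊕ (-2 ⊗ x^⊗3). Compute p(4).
p(4) = -4

A tropical monomial a ⊗ x^⊗i evaluates to a + i · x. Evaluating each term at x = 4:
  Term 0 contributes -4 + 0 · 4 = -4
  Term 1 contributes 2 + 1 · 4 = 6
  Term 2 contributes -3 + 2 · 4 = 5
  Term 3 contributes -2 + 3 · 4 = 10
p(4) = ⊕ of these = min[-4, 6, 5, 10] = -4.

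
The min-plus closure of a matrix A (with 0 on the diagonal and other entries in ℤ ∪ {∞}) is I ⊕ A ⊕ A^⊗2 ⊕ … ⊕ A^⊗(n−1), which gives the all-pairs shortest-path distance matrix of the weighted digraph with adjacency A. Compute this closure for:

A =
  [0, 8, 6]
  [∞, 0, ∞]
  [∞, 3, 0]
Closure =
  [0, 8, 6]
  [∞, 0, ∞]
  [∞, 3, 0]

This is the Floyd-Warshall all-pairs shortest-path computation. For each intermediate vertex k = 0, 1, …, 2, update dist[i][j] ← min(dist[i][j], dist[i][k] + dist[k][j]). The final matrix gives, for each (i, j), the minimum total weight of any directed path from i to j (possibly empty when i = j).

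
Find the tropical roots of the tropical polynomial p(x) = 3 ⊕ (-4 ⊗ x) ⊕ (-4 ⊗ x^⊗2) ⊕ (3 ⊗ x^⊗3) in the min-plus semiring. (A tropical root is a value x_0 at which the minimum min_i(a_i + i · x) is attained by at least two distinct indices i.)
Roots: {-7, 0, 7}

Each tropical root is a break point of the lower envelope of the lines y = a_i + i · x (there are 4 lines, with slopes 0, 1, ..., 3). Only the lines that attain the minimum somewhere contribute to roots; other lines are dominated. Here the surviving (envelope) indices are i = 3, i = 2, i = 1, i = 0.
Intersections between consecutive envelope lines give the roots: for adjacent envelope indices i < j the intersection is x = (a_i − a_j) / (j − i). Reading off the sorted break points: {-7, 0, 7}.
Verification: at each break x_0, at least two indices attain the minimum of min_i(a_i + i · x_0).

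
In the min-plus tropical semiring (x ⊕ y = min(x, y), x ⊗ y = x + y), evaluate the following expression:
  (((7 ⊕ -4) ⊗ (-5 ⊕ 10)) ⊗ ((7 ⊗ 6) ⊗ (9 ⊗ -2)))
(((7 ⊕ -4) ⊗ (-5 ⊕ 10)) ⊗ ((7 ⊗ 6) ⊗ (9 ⊗ -2))) = 11

Expand innermost to outermost. Recall ⊕ takes the minimum of its arguments and ⊗ takes their sum. Working out the expression (((7 ⊕ -4) ⊗ (-5 ⊕ 10)) ⊗ ((7 ⊗ 6) ⊗ (9 ⊗ -2))) gives 11.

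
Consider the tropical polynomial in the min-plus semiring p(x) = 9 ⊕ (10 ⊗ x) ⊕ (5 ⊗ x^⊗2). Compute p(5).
p(5) = 9

A tropical monomial a ⊗ x^⊗i evaluates to a + i · x. Evaluating each term at x = 5:
  Term 0 contributes 9 + 0 · 5 = 9
  Term 1 contributes 10 + 1 · 5 = 15
  Term 2 contributes 5 + 2 · 5 = 15
p(5) = ⊕ of these = min[9, 15, 15] = 9.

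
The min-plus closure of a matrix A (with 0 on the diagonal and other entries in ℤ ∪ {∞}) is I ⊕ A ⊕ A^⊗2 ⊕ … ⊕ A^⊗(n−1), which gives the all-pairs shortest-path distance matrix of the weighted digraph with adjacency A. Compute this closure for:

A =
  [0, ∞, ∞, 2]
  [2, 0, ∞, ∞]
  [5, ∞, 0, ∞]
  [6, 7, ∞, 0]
Closure =
  [0, 9, ∞, 2]
  [2, 0, ∞, 4]
  [5, 14, 0, 7]
  [6, 7, ∞, 0]

This is the Floyd-Warshall all-pairs shortest-path computation. For each intermediate vertex k = 0, 1, …, 3, update dist[i][j] ← min(dist[i][j], dist[i][k] + dist[k][j]). The final matrix gives, for each (i, j), the minimum total weight of any directed path from i to j (possibly empty when i = j).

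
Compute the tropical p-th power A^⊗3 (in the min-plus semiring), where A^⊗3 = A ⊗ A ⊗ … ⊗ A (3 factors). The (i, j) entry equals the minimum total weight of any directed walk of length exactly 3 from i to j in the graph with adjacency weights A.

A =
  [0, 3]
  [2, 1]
A^⊗3 =
  [0, 3]
  [2, 3]

Each entry (A^⊗3)_ij equals the minimum over all length-3 walks i = v_0 → v_1 → … → v_3 = j of Σ_t A[v_t][v_{t+1}]. For example, for (i, j) = (0, 1) we minimise over 4 possible intermediate vertex sequences; the minimum is 3, attained along the walk 0 → 0 → 0 → 1.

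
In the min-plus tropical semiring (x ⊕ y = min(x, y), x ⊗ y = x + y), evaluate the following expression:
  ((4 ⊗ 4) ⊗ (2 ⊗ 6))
((4 ⊗ 4) ⊗ (2 ⊗ 6)) = 16

Expand innermost to outermost. Recall ⊕ takes the minimum of its arguments and ⊗ takes their sum. Working out the expression ((4 ⊗ 4) ⊗ (2 ⊗ 6)) gives 16.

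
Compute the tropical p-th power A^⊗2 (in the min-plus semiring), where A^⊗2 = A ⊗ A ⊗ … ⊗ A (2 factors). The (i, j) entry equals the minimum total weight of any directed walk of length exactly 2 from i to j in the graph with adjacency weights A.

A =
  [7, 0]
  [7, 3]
A^⊗2 =
  [7, 3]
  [10, 6]

Each entry (A^⊗2)_ij equals the minimum over all length-2 walks i = v_0 → v_1 → … → v_2 = j of Σ_t A[v_t][v_{t+1}]. For example, for (i, j) = (0, 1) we minimise over 2 possible intermediate vertex sequences; the minimum is 3, attained along the walk 0 → 1 → 1.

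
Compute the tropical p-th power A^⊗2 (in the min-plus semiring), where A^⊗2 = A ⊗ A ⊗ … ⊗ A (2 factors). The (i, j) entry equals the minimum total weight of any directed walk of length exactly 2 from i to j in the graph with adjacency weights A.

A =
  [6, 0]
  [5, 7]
A^⊗2 =
  [5, 6]
  [11, 5]

Each entry (A^⊗2)_ij equals the minimum over all length-2 walks i = v_0 → v_1 → … → v_2 = j of Σ_t A[v_t][v_{t+1}]. For example, for (i, j) = (0, 1) we minimise over 2 possible intermediate vertex sequences; the minimum is 6, attained along the walk 0 → 0 → 1.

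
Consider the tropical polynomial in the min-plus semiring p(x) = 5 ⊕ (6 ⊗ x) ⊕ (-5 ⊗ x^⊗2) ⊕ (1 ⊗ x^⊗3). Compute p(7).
p(7) = 5

A tropical monomial a ⊗ x^⊗i evaluates to a + i · x. Evaluating each term at x = 7:
  Term 0 contributes 5 + 0 · 7 = 5
  Term 1 contributes 6 + 1 · 7 = 13
  Term 2 contributes -5 + 2 · 7 = 9
  Term 3 contributes 1 + 3 · 7 = 22
p(7) = ⊕ of these = min[5, 13, 9, 22] = 5.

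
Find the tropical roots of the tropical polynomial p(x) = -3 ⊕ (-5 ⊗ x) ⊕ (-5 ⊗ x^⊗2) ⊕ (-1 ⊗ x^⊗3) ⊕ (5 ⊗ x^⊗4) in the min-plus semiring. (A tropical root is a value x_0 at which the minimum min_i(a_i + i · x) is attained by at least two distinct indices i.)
Roots: {-6, -4, 0, 2}

Each tropical root is a break point of the lower envelope of the lines y = a_i + i · x (there are 5 lines, with slopes 0, 1, ..., 4). Only the lines that attain the minimum somewhere contribute to roots; other lines are dominated. Here the surviving (envelope) indices are i = 4, i = 3, i = 2, i = 1, i = 0.
Intersections between consecutive envelope lines give the roots: for adjacent envelope indices i < j the intersection is x = (a_i − a_j) / (j − i). Reading off the sorted break points: {-6, -4, 0, 2}.
Verification: at each break x_0, at least two indices attain the minimum of min_i(a_i + i · x_0).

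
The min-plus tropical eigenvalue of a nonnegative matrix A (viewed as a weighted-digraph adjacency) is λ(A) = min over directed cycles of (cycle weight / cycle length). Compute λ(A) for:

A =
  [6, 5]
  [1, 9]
λ(A) = 3

Enumerate directed cycles and compute their means (weight / length). Sample:
  cycle 0 → 0: weight = 6, length = 1, mean = 6/1 ≈ 6.000
  cycle 1 → 1: weight = 9, length = 1, mean = 9/1 ≈ 9.000
  cycle 0 → 1 → 0: weight = 6, length = 2, mean = 6/2 ≈ 3.000
  cycle 1 → 0 → 1: weight = 6, length = 2, mean = 6/2 ≈ 3.000
Minimum mean = 3.000, attained e.g. along the cycle 0 → 1 → 0 with weight 6 and length 2. So λ(A) = 6/2 = 3.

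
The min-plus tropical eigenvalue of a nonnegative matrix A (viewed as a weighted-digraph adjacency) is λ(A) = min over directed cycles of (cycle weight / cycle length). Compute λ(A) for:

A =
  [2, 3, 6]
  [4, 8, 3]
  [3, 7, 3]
λ(A) = 2

Enumerate directed cycles and compute their means (weight / length). Sample:
  cycle 0 → 0: weight = 2, length = 1, mean = 2/1 ≈ 2.000
  cycle 1 → 1: weight = 8, length = 1, mean = 8/1 ≈ 8.000
  cycle 2 → 2: weight = 3, length = 1, mean = 3/1 ≈ 3.000
  cycle 0 → 1 → 0: weight = 7, length = 2, mean = 7/2 ≈ 3.500
  cycle 0 → 2 → 0: weight = 9, length = 2, mean = 9/2 ≈ 4.500
  cycle 1 → 0 → 1: weight = 7, length = 2, mean = 7/2 ≈ 3.500
Minimum mean = 2.000, attained e.g. along the cycle 0 → 0 with weight 2 and length 1. So λ(A) = 2/1 = 2.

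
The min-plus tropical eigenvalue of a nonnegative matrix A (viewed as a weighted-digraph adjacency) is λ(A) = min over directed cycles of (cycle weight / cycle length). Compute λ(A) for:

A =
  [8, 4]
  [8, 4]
λ(A) = 4

Enumerate directed cycles and compute their means (weight / length). Sample:
  cycle 0 → 0: weight = 8, length = 1, mean = 8/1 ≈ 8.000
  cycle 1 → 1: weight = 4, length = 1, mean = 4/1 ≈ 4.000
  cycle 0 → 1 → 0: weight = 12, length = 2, mean = 12/2 ≈ 6.000
  cycle 1 → 0 → 1: weight = 12, length = 2, mean = 12/2 ≈ 6.000
Minimum mean = 4.000, attained e.g. along the cycle 1 → 1 with weight 4 and length 1. So λ(A) = 4/1 = 4.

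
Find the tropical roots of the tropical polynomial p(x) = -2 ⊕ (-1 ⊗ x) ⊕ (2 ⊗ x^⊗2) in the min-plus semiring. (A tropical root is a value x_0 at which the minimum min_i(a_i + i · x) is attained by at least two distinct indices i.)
Roots: {-3, -1}

Each tropical root is a break point of the lower envelope of the lines y = a_i + i · x (there are 3 lines, with slopes 0, 1, ..., 2). Only the lines that attain the minimum somewhere contribute to roots; other lines are dominated. Here the surviving (envelope) indices are i = 2, i = 1, i = 0.
Intersections between consecutive envelope lines give the roots: for adjacent envelope indices i < j the intersection is x = (a_i − a_j) / (j − i). Reading off the sorted break points: {-3, -1}.
Verification: at each break x_0, at least two indices attain the minimum of min_i(a_i + i · x_0).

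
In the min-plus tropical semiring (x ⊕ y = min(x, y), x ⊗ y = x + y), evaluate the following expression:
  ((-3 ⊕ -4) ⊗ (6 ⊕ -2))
((-3 ⊕ -4) ⊗ (6 ⊕ -2)) = -6

Expand innermost to outermost. Recall ⊕ takes the minimum of its arguments and ⊗ takes their sum. Working out the expression ((-3 ⊕ -4) ⊗ (6 ⊕ -2)) gives -6.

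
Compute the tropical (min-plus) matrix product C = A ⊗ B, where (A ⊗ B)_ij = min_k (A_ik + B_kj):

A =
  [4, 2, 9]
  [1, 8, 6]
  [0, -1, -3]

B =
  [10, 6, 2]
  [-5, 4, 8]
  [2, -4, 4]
A ⊗ B =
  [-3, 5, 6]
  [3, 2, 3]
  [-6, -7, 1]

Apply the min-plus product entry-by-entry:
  C[0][0] = min over k of (A[0][0] + B[0][0] = 4 + 10 = 14, A[0][1] + B[1][0] = 2 + -5 = -3, A[0][2] + B[2][0] = 9 + 2 = 11) = -3 (attained at k = 1)
  C[0][1] = min over k of (A[0][0] + B[0][1] = 4 + 6 = 10, A[0][1] + B[1][1] = 2 + 4 = 6, A[0][2] + B[2][1] = 9 + -4 = 5) = 5 (attained at k = 2)
  C[0][2] = min over k of (A[0][0] + B[0][2] = 4 + 2 = 6, A[0][1] + B[1][2] = 2 + 8 = 10, A[0][2] + B[2][2] = 9 + 4 = 13) = 6 (attained at k = 0)
  C[1][0] = min over k of (A[1][0] + B[0][0] = 1 + 10 = 11, A[1][1] + B[1][0] = 8 + -5 = 3, A[1][2] + B[2][0] = 6 + 2 = 8) = 3 (attained at k = 1)
  C[1][1] = min over k of (A[1][0] + B[0][1] = 1 + 6 = 7, A[1][1] + B[1][1] = 8 + 4 = 12, A[1][2] + B[2][1] = 6 + -4 = 2) = 2 (attained at k = 2)
  C[1][2] = min over k of (A[1][0] + B[0][2] = 1 + 2 = 3, A[1][1] + B[1][2] = 8 + 8 = 16, A[1][2] + B[2][2] = 6 + 4 = 10) = 3 (attained at k = 0)
  C[2][0] = min over k of (A[2][0] + B[0][0] = 0 + 10 = 10, A[2][1] + B[1][0] = -1 + -5 = -6, A[2][2] + B[2][0] = -3 + 2 = -1) = -6 (attained at k = 1)
  C[2][1] = min over k of (A[2][0] + B[0][1] = 0 + 6 = 6, A[2][1] + B[1][1] = -1 + 4 = 3, A[2][2] + B[2][1] = -3 + -4 = -7) = -7 (attained at k = 2)
  C[2][2] = min over k of (A[2][0] + B[0][2] = 0 + 2 = 2, A[2][1] + B[1][2] = -1 + 8 = 7, A[2][2] + B[2][2] = -3 + 4 = 1) = 1 (attained at k = 2)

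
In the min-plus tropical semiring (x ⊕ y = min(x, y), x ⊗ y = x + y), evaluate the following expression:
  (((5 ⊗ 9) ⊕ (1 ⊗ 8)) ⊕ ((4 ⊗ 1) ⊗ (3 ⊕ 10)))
(((5 ⊗ 9) ⊕ (1 ⊗ 8)) ⊕ ((4 ⊗ 1) ⊗ (3 ⊕ 10))) = 8

Expand innermost to outermost. Recall ⊕ takes the minimum of its arguments and ⊗ takes their sum. Working out the expression (((5 ⊗ 9) ⊕ (1 ⊗ 8)) ⊕ ((4 ⊗ 1) ⊗ (3 ⊕ 10))) gives 8.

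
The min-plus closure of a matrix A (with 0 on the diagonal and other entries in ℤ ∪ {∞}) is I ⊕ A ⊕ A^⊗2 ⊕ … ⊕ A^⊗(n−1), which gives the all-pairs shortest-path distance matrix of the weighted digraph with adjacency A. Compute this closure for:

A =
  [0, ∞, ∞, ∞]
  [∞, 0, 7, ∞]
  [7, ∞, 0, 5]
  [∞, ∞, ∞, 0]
Closure =
  [0, ∞, ∞, ∞]
  [14, 0, 7, 12]
  [7, ∞, 0, 5]
  [∞, ∞, ∞, 0]

This is the Floyd-Warshall all-pairs shortest-path computation. For each intermediate vertex k = 0, 1, …, 3, update dist[i][j] ← min(dist[i][j], dist[i][k] + dist[k][j]). The final matrix gives, for each (i, j), the minimum total weight of any directed path from i to j (possibly empty when i = j).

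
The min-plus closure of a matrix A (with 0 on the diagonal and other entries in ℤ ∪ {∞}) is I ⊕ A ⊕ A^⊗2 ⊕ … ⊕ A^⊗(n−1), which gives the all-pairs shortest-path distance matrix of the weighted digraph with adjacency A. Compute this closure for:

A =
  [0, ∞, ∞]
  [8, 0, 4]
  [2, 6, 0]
Closure =
  [0, ∞, ∞]
  [6, 0, 4]
  [2, 6, 0]

This is the Floyd-Warshall all-pairs shortest-path computation. For each intermediate vertex k = 0, 1, …, 2, update dist[i][j] ← min(dist[i][j], dist[i][k] + dist[k][j]). The final matrix gives, for each (i, j), the minimum total weight of any directed path from i to j (possibly empty when i = j).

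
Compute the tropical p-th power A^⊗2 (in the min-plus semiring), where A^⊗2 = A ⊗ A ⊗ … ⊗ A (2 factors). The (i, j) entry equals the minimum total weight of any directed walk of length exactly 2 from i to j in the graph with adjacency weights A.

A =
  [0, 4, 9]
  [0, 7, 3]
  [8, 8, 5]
A^⊗2 =
  [0, 4, 7]
  [0, 4, 8]
  [8, 12, 10]

Each entry (A^⊗2)_ij equals the minimum over all length-2 walks i = v_0 → v_1 → … → v_2 = j of Σ_t A[v_t][v_{t+1}]. For example, for (i, j) = (0, 2) we minimise over 3 possible intermediate vertex sequences; the minimum is 7, attained along the walk 0 → 1 → 2.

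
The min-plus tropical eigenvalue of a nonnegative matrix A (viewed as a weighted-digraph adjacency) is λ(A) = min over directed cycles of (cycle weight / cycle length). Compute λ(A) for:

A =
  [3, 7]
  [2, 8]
λ(A) = 3

Enumerate directed cycles and compute their means (weight / length). Sample:
  cycle 0 → 0: weight = 3, length = 1, mean = 3/1 ≈ 3.000
  cycle 1 → 1: weight = 8, length = 1, mean = 8/1 ≈ 8.000
  cycle 0 → 1 → 0: weight = 9, length = 2, mean = 9/2 ≈ 4.500
  cycle 1 → 0 → 1: weight = 9, length = 2, mean = 9/2 ≈ 4.500
Minimum mean = 3.000, attained e.g. along the cycle 0 → 0 with weight 3 and length 1. So λ(A) = 3/1 = 3.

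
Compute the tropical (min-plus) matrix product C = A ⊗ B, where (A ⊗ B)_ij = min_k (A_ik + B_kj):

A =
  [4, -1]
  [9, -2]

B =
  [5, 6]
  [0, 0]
A ⊗ B =
  [-1, -1]
  [-2, -2]

Apply the min-plus product entry-by-entry:
  C[0][0] = min over k of (A[0][0] + B[0][0] = 4 + 5 = 9, A[0][1] + B[1][0] = -1 + 0 = -1) = -1 (attained at k = 1)
  C[0][1] = min over k of (A[0][0] + B[0][1] = 4 + 6 = 10, A[0][1] + B[1][1] = -1 + 0 = -1) = -1 (attained at k = 1)
  C[1][0] = min over k of (A[1][0] + B[0][0] = 9 + 5 = 14, A[1][1] + B[1][0] = -2 + 0 = -2) = -2 (attained at k = 1)
  C[1][1] = min over k of (A[1][0] + B[0][1] = 9 + 6 = 15, A[1][1] + B[1][1] = -2 + 0 = -2) = -2 (attained at k = 1)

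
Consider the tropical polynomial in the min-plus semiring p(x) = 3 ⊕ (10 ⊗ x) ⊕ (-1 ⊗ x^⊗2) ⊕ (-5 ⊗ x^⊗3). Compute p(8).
p(8) = 3

A tropical monomial a ⊗ x^⊗i evaluates to a + i · x. Evaluating each term at x = 8:
  Term 0 contributes 3 + 0 · 8 = 3
  Term 1 contributes 10 + 1 · 8 = 18
  Term 2 contributes -1 + 2 · 8 = 15
  Term 3 contributes -5 + 3 · 8 = 19
p(8) = ⊕ of these = min[3, 18, 15, 19] = 3.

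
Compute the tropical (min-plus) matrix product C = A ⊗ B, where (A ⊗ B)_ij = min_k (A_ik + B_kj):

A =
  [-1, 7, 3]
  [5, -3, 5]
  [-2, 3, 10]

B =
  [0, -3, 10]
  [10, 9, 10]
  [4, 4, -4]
A ⊗ B =
  [-1, -4, -1]
  [5, 2, 1]
  [-2, -5, 6]

Apply the min-plus product entry-by-entry:
  C[0][0] = min over k of (A[0][0] + B[0][0] = -1 + 0 = -1, A[0][1] + B[1][0] = 7 + 10 = 17, A[0][2] + B[2][0] = 3 + 4 = 7) = -1 (attained at k = 0)
  C[0][1] = min over k of (A[0][0] + B[0][1] = -1 + -3 = -4, A[0][1] + B[1][1] = 7 + 9 = 16, A[0][2] + B[2][1] = 3 + 4 = 7) = -4 (attained at k = 0)
  C[0][2] = min over k of (A[0][0] + B[0][2] = -1 + 10 = 9, A[0][1] + B[1][2] = 7 + 10 = 17, A[0][2] + B[2][2] = 3 + -4 = -1) = -1 (attained at k = 2)
  C[1][0] = min over k of (A[1][0] + B[0][0] = 5 + 0 = 5, A[1][1] + B[1][0] = -3 + 10 = 7, A[1][2] + B[2][0] = 5 + 4 = 9) = 5 (attained at k = 0)
  C[1][1] = min over k of (A[1][0] + B[0][1] = 5 + -3 = 2, A[1][1] + B[1][1] = -3 + 9 = 6, A[1][2] + B[2][1] = 5 + 4 = 9) = 2 (attained at k = 0)
  C[1][2] = min over k of (A[1][0] + B[0][2] = 5 + 10 = 15, A[1][1] + B[1][2] = -3 + 10 = 7, A[1][2] + B[2][2] = 5 + -4 = 1) = 1 (attained at k = 2)
  C[2][0] = min over k of (A[2][0] + B[0][0] = -2 + 0 = -2, A[2][1] + B[1][0] = 3 + 10 = 13, A[2][2] + B[2][0] = 10 + 4 = 14) = -2 (attained at k = 0)
  C[2][1] = min over k of (A[2][0] + B[0][1] = -2 + -3 = -5, A[2][1] + B[1][1] = 3 + 9 = 12, A[2][2] + B[2][1] = 10 + 4 = 14) = -5 (attained at k = 0)
  C[2][2] = min over k of (A[2][0] + B[0][2] = -2 + 10 = 8, A[2][1] + B[1][2] = 3 + 10 = 13, A[2][2] + B[2][2] = 10 + -4 = 6) = 6 (attained at k = 2)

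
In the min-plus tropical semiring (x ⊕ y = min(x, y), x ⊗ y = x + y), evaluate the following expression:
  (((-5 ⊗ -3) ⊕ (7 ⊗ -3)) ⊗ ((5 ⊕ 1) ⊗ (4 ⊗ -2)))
(((-5 ⊗ -3) ⊕ (7 ⊗ -3)) ⊗ ((5 ⊕ 1) ⊗ (4 ⊗ -2))) = -5

Expand innermost to outermost. Recall ⊕ takes the minimum of its arguments and ⊗ takes their sum. Working out the expression (((-5 ⊗ -3) ⊕ (7 ⊗ -3)) ⊗ ((5 ⊕ 1) ⊗ (4 ⊗ -2))) gives -5.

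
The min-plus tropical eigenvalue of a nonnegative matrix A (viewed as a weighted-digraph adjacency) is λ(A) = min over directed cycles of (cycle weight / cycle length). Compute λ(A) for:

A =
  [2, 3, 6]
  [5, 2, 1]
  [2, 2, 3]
λ(A) = 3/2

Enumerate directed cycles and compute their means (weight / length). Sample:
  cycle 0 → 0: weight = 2, length = 1, mean = 2/1 ≈ 2.000
  cycle 1 → 1: weight = 2, length = 1, mean = 2/1 ≈ 2.000
  cycle 2 → 2: weight = 3, length = 1, mean = 3/1 ≈ 3.000
  cycle 0 → 1 → 0: weight = 8, length = 2, mean = 8/2 ≈ 4.000
  cycle 0 → 2 → 0: weight = 8, length = 2, mean = 8/2 ≈ 4.000
  cycle 1 → 0 → 1: weight = 8, length = 2, mean = 8/2 ≈ 4.000
Minimum mean = 1.500, attained e.g. along the cycle 1 → 2 → 1 with weight 3 and length 2. So λ(A) = 3/2 = 3/2.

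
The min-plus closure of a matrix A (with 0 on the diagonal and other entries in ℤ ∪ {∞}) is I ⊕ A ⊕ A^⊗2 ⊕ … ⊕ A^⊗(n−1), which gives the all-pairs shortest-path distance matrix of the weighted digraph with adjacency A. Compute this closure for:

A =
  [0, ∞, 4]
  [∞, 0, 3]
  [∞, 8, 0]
Closure =
  [0, 12, 4]
  [∞, 0, 3]
  [∞, 8, 0]

This is the Floyd-Warshall all-pairs shortest-path computation. For each intermediate vertex k = 0, 1, …, 2, update dist[i][j] ← min(dist[i][j], dist[i][k] + dist[k][j]). The final matrix gives, for each (i, j), the minimum total weight of any directed path from i to j (possibly empty when i = j).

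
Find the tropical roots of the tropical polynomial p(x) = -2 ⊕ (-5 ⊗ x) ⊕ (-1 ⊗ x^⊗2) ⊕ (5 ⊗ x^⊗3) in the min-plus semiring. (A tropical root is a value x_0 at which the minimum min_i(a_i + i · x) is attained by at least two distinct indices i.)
Roots: {-6, -4, 3}

Each tropical root is a break point of the lower envelope of the lines y = a_i + i · x (there are 4 lines, with slopes 0, 1, ..., 3). Only the lines that attain the minimum somewhere contribute to roots; other lines are dominated. Here the surviving (envelope) indices are i = 3, i = 2, i = 1, i = 0.
Intersections between consecutive envelope lines give the roots: for adjacent envelope indices i < j the intersection is x = (a_i − a_j) / (j − i). Reading off the sorted break points: {-6, -4, 3}.
Verification: at each break x_0, at least two indices attain the minimum of min_i(a_i + i · x_0).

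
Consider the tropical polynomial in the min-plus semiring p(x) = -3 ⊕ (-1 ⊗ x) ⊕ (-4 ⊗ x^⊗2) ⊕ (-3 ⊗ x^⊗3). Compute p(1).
p(1) = -3

A tropical monomial a ⊗ x^⊗i evaluates to a + i · x. Evaluating each term at x = 1:
  Term 0 contributes -3 + 0 · 1 = -3
  Term 1 contributes -1 + 1 · 1 = 0
  Term 2 contributes -4 + 2 · 1 = -2
  Term 3 contributes -3 + 3 · 1 = 0
p(1) = ⊕ of these = min[-3, 0, -2, 0] = -3.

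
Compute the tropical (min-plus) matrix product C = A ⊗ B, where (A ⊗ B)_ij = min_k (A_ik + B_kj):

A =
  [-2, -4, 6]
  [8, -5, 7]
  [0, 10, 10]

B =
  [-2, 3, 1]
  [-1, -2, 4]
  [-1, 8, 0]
A ⊗ B =
  [-5, -6, -1]
  [-6, -7, -1]
  [-2, 3, 1]

Apply the min-plus product entry-by-entry:
  C[0][0] = min over k of (A[0][0] + B[0][0] = -2 + -2 = -4, A[0][1] + B[1][0] = -4 + -1 = -5, A[0][2] + B[2][0] = 6 + -1 = 5) = -5 (attained at k = 1)
  C[0][1] = min over k of (A[0][0] + B[0][1] = -2 + 3 = 1, A[0][1] + B[1][1] = -4 + -2 = -6, A[0][2] + B[2][1] = 6 + 8 = 14) = -6 (attained at k = 1)
  C[0][2] = min over k of (A[0][0] + B[0][2] = -2 + 1 = -1, A[0][1] + B[1][2] = -4 + 4 = 0, A[0][2] + B[2][2] = 6 + 0 = 6) = -1 (attained at k = 0)
  C[1][0] = min over k of (A[1][0] + B[0][0] = 8 + -2 = 6, A[1][1] + B[1][0] = -5 + -1 = -6, A[1][2] + B[2][0] = 7 + -1 = 6) = -6 (attained at k = 1)
  C[1][1] = min over k of (A[1][0] + B[0][1] = 8 + 3 = 11, A[1][1] + B[1][1] = -5 + -2 = -7, A[1][2] + B[2][1] = 7 + 8 = 15) = -7 (attained at k = 1)
  C[1][2] = min over k of (A[1][0] + B[0][2] = 8 + 1 = 9, A[1][1] + B[1][2] = -5 + 4 = -1, A[1][2] + B[2][2] = 7 + 0 = 7) = -1 (attained at k = 1)
  C[2][0] = min over k of (A[2][0] + B[0][0] = 0 + -2 = -2, A[2][1] + B[1][0] = 10 + -1 = 9, A[2][2] + B[2][0] = 10 + -1 = 9) = -2 (attained at k = 0)
  C[2][1] = min over k of (A[2][0] + B[0][1] = 0 + 3 = 3, A[2][1] + B[1][1] = 10 + -2 = 8, A[2][2] + B[2][1] = 10 + 8 = 18) = 3 (attained at k = 0)
  C[2][2] = min over k of (A[2][0] + B[0][2] = 0 + 1 = 1, A[2][1] + B[1][2] = 10 + 4 = 14, A[2][2] + B[2][2] = 10 + 0 = 10) = 1 (attained at k = 0)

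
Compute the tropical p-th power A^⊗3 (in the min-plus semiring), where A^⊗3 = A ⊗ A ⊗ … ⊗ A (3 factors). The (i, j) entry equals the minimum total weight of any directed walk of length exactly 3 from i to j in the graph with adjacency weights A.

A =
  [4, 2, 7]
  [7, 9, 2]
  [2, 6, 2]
A^⊗3 =
  [6, 10, 6]
  [6, 6, 6]
  [6, 6, 6]

Each entry (A^⊗3)_ij equals the minimum over all length-3 walks i = v_0 → v_1 → … → v_3 = j of Σ_t A[v_t][v_{t+1}]. For example, for (i, j) = (0, 2) we minimise over 9 possible intermediate vertex sequences; the minimum is 6, attained along the walk 0 → 1 → 2 → 2.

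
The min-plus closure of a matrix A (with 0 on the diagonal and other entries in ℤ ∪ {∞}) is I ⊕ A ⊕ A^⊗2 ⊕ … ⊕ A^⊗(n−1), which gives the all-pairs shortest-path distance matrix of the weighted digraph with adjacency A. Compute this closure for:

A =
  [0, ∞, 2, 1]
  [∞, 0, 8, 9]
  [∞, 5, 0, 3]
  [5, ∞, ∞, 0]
Closure =
  [0, 7, 2, 1]
  [14, 0, 8, 9]
  [8, 5, 0, 3]
  [5, 12, 7, 0]

This is the Floyd-Warshall all-pairs shortest-path computation. For each intermediate vertex k = 0, 1, …, 3, update dist[i][j] ← min(dist[i][j], dist[i][k] + dist[k][j]). The final matrix gives, for each (i, j), the minimum total weight of any directed path from i to j (possibly empty when i = j).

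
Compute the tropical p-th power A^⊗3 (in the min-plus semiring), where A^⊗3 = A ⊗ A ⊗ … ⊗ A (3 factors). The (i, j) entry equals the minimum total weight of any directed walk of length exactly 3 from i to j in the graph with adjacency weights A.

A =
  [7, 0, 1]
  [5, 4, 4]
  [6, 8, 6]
A^⊗3 =
  [9, 5, 6]
  [10, 9, 9]
  [11, 10, 10]

Each entry (A^⊗3)_ij equals the minimum over all length-3 walks i = v_0 → v_1 → … → v_3 = j of Σ_t A[v_t][v_{t+1}]. For example, for (i, j) = (0, 2) we minimise over 9 possible intermediate vertex sequences; the minimum is 6, attained along the walk 0 → 1 → 0 → 2.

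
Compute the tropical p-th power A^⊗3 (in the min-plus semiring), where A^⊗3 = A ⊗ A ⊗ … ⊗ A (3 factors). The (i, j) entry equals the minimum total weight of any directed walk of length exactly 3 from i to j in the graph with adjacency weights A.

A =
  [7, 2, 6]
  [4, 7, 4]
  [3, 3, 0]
A^⊗3 =
  [9, 8, 6]
  [7, 7, 4]
  [3, 3, 0]

Each entry (A^⊗3)_ij equals the minimum over all length-3 walks i = v_0 → v_1 → … → v_3 = j of Σ_t A[v_t][v_{t+1}]. For example, for (i, j) = (0, 2) we minimise over 9 possible intermediate vertex sequences; the minimum is 6, attained along the walk 0 → 1 → 2 → 2.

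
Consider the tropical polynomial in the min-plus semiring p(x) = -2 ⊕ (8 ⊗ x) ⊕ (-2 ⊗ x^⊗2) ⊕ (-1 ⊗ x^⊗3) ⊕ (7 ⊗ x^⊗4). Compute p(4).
p(4) = -2

A tropical monomial a ⊗ x^⊗i evaluates to a + i · x. Evaluating each term at x = 4:
  Term 0 contributes -2 + 0 · 4 = -2
  Term 1 contributes 8 + 1 · 4 = 12
  Term 2 contributes -2 + 2 · 4 = 6
  Term 3 contributes -1 + 3 · 4 = 11
  Term 4 contributes 7 + 4 · 4 = 23
p(4) = ⊕ of these = min[-2, 12, 6, 11, 23] = -2.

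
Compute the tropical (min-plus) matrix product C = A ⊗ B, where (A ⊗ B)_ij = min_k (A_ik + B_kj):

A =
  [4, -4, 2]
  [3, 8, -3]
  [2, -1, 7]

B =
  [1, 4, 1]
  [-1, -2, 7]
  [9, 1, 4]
A ⊗ B =
  [-5, -6, 3]
  [4, -2, 1]
  [-2, -3, 3]

Apply the min-plus product entry-by-entry:
  C[0][0] = min over k of (A[0][0] + B[0][0] = 4 + 1 = 5, A[0][1] + B[1][0] = -4 + -1 = -5, A[0][2] + B[2][0] = 2 + 9 = 11) = -5 (attained at k = 1)
  C[0][1] = min over k of (A[0][0] + B[0][1] = 4 + 4 = 8, A[0][1] + B[1][1] = -4 + -2 = -6, A[0][2] + B[2][1] = 2 + 1 = 3) = -6 (attained at k = 1)
  C[0][2] = min over k of (A[0][0] + B[0][2] = 4 + 1 = 5, A[0][1] + B[1][2] = -4 + 7 = 3, A[0][2] + B[2][2] = 2 + 4 = 6) = 3 (attained at k = 1)
  C[1][0] = min over k of (A[1][0] + B[0][0] = 3 + 1 = 4, A[1][1] + B[1][0] = 8 + -1 = 7, A[1][2] + B[2][0] = -3 + 9 = 6) = 4 (attained at k = 0)
  C[1][1] = min over k of (A[1][0] + B[0][1] = 3 + 4 = 7, A[1][1] + B[1][1] = 8 + -2 = 6, A[1][2] + B[2][1] = -3 + 1 = -2) = -2 (attained at k = 2)
  C[1][2] = min over k of (A[1][0] + B[0][2] = 3 + 1 = 4, A[1][1] + B[1][2] = 8 + 7 = 15, A[1][2] + B[2][2] = -3 + 4 = 1) = 1 (attained at k = 2)
  C[2][0] = min over k of (A[2][0] + B[0][0] = 2 + 1 = 3, A[2][1] + B[1][0] = -1 + -1 = -2, A[2][2] + B[2][0] = 7 + 9 = 16) = -2 (attained at k = 1)
  C[2][1] = min over k of (A[2][0] + B[0][1] = 2 + 4 = 6, A[2][1] + B[1][1] = -1 + -2 = -3, A[2][2] + B[2][1] = 7 + 1 = 8) = -3 (attained at k = 1)
  C[2][2] = min over k of (A[2][0] + B[0][2] = 2 + 1 = 3, A[2][1] + B[1][2] = -1 + 7 = 6, A[2][2] + B[2][2] = 7 + 4 = 11) = 3 (attained at k = 0)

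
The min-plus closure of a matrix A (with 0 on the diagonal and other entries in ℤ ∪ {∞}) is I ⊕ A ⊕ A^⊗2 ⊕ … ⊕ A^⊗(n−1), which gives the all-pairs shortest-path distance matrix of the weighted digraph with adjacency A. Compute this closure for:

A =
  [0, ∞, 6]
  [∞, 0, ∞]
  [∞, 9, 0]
Closure =
  [0, 15, 6]
  [∞, 0, ∞]
  [∞, 9, 0]

This is the Floyd-Warshall all-pairs shortest-path computation. For each intermediate vertex k = 0, 1, …, 2, update dist[i][j] ← min(dist[i][j], dist[i][k] + dist[k][j]). The final matrix gives, for each (i, j), the minimum total weight of any directed path from i to j (possibly empty when i = j).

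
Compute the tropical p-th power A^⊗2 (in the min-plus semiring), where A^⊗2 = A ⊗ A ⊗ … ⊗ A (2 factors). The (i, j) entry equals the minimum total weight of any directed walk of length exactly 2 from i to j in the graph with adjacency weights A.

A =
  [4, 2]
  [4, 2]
A^⊗2 =
  [6, 4]
  [6, 4]

Each entry (A^⊗2)_ij equals the minimum over all length-2 walks i = v_0 → v_1 → … → v_2 = j of Σ_t A[v_t][v_{t+1}]. For example, for (i, j) = (0, 1) we minimise over 2 possible intermediate vertex sequences; the minimum is 4, attained along the walk 0 → 1 → 1.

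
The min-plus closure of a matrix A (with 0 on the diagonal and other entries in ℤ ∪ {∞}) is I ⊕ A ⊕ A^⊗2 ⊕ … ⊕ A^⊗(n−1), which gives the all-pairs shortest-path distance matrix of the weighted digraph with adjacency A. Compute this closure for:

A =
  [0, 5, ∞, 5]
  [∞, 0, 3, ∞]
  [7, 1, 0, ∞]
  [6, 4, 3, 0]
Closure =
  [0, 5, 8, 5]
  [10, 0, 3, 15]
  [7, 1, 0, 12]
  [6, 4, 3, 0]

This is the Floyd-Warshall all-pairs shortest-path computation. For each intermediate vertex k = 0, 1, …, 3, update dist[i][j] ← min(dist[i][j], dist[i][k] + dist[k][j]). The final matrix gives, for each (i, j), the minimum total weight of any directed path from i to j (possibly empty when i = j).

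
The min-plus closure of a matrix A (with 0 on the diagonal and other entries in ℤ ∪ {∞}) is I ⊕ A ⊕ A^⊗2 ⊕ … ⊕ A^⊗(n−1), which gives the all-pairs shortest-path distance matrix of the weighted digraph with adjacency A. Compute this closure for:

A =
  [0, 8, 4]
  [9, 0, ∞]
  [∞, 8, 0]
Closure =
  [0, 8, 4]
  [9, 0, 13]
  [17, 8, 0]

This is the Floyd-Warshall all-pairs shortest-path computation. For each intermediate vertex k = 0, 1, …, 2, update dist[i][j] ← min(dist[i][j], dist[i][k] + dist[k][j]). The final matrix gives, for each (i, j), the minimum total weight of any directed path from i to j (possibly empty when i = j).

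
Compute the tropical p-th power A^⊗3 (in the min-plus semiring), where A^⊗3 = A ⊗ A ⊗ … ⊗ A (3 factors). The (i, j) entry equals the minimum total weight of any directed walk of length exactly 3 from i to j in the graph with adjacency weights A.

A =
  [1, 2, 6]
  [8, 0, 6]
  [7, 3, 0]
A^⊗3 =
  [3, 2, 6]
  [8, 0, 6]
  [7, 3, 0]

Each entry (A^⊗3)_ij equals the minimum over all length-3 walks i = v_0 → v_1 → … → v_3 = j of Σ_t A[v_t][v_{t+1}]. For example, for (i, j) = (0, 2) we minimise over 9 possible intermediate vertex sequences; the minimum is 6, attained along the walk 0 → 2 → 2 → 2.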